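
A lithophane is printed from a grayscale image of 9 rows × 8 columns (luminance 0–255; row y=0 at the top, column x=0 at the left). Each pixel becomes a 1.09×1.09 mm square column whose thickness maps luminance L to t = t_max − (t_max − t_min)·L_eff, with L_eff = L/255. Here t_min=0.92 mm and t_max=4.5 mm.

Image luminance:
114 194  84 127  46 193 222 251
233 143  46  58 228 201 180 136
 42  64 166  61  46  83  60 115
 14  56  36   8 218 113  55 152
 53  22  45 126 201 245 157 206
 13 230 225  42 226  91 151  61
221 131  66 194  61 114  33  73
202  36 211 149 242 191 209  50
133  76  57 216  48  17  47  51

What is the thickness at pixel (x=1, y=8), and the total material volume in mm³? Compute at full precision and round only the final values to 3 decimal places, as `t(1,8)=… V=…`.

span = t_max - t_min = 4.5 - 0.92 = 3.580
L(1,8) = 76, L_eff = 76/255 = 0.298039
t(1,8) = 4.5 - 3.580·0.298039 = 3.433
Σt over all 9·8 pixels = 859869/4250 ≈ 202.3221176
V = pitch²·Σt = 1.09²·859869/4250 = 240.379

t(1,8)=3.433 V=240.379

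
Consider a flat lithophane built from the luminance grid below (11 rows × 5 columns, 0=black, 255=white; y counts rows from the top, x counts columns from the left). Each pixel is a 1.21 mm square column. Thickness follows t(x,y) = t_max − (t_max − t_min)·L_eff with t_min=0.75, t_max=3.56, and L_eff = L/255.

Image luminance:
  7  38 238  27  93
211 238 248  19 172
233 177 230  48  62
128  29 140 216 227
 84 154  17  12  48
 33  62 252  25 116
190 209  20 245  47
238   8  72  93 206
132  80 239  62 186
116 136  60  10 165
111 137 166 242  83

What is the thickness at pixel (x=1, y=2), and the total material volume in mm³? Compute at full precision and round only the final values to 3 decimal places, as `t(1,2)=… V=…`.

span = t_max - t_min = 3.56 - 0.75 = 2.810
L(1,2) = 177, L_eff = 177/255 = 0.694118
t(1,2) = 3.56 - 2.810·0.694118 = 1.610
Σt over all 11·5 pixels = 1023901/8500 ≈ 120.4589412
V = pitch²·Σt = 1.21²·1023901/8500 = 176.364

t(1,2)=1.610 V=176.364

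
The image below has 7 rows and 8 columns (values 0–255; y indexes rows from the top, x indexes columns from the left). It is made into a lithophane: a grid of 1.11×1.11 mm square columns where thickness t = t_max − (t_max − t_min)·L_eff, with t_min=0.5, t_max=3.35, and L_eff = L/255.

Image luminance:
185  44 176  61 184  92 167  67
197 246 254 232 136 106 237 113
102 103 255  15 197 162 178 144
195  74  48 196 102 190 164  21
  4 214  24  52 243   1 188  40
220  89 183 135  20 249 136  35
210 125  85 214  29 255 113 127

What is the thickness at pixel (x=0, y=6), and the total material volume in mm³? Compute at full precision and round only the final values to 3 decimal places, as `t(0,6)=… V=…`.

span = t_max - t_min = 3.35 - 0.5 = 2.850
L(0,6) = 210, L_eff = 210/255 = 0.823529
t(0,6) = 3.35 - 2.850·0.823529 = 1.003
Σt over all 7·8 pixels = 86937/850 ≈ 102.2788235
V = pitch²·Σt = 1.11²·86937/850 = 126.018

t(0,6)=1.003 V=126.018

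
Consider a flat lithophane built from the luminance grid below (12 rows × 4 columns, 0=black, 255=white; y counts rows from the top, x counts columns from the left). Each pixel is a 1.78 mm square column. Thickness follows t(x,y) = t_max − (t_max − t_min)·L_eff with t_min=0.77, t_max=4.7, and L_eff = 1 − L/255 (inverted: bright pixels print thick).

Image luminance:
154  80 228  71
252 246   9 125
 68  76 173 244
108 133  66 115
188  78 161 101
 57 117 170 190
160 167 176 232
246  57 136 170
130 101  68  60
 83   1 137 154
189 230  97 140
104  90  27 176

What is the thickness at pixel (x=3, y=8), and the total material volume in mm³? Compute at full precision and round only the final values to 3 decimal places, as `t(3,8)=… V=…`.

t(3,8)=1.695 V=426.739

span = t_max - t_min = 4.7 - 0.77 = 3.930
L(3,8) = 60, L_eff = 1 - 60/255 = 0.764706 (inverted)
t(3,8) = 4.7 - 3.930·0.764706 = 1.695
Σt over all 12·4 pixels = 134.686
V = pitch²·Σt = 1.78²·134.686 = 426.739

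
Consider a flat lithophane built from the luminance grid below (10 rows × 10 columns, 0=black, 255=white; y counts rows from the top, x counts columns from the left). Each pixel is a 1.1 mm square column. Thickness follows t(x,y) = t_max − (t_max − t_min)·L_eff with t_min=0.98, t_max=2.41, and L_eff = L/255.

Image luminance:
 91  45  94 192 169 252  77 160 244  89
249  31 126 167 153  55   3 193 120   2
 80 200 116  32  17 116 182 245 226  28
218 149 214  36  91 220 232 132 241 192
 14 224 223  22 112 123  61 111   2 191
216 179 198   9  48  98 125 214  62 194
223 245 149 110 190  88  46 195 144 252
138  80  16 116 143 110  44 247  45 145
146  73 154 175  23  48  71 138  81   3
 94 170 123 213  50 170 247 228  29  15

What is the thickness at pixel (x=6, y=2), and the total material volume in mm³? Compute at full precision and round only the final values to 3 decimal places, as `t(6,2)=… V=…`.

span = t_max - t_min = 2.41 - 0.98 = 1.430
L(6,2) = 182, L_eff = 182/255 = 0.713725
t(6,2) = 2.41 - 1.430·0.713725 = 1.389
Σt over all 10·10 pixels = 717229/4250 ≈ 168.7597647
V = pitch²·Σt = 1.1²·717229/4250 = 204.199

t(6,2)=1.389 V=204.199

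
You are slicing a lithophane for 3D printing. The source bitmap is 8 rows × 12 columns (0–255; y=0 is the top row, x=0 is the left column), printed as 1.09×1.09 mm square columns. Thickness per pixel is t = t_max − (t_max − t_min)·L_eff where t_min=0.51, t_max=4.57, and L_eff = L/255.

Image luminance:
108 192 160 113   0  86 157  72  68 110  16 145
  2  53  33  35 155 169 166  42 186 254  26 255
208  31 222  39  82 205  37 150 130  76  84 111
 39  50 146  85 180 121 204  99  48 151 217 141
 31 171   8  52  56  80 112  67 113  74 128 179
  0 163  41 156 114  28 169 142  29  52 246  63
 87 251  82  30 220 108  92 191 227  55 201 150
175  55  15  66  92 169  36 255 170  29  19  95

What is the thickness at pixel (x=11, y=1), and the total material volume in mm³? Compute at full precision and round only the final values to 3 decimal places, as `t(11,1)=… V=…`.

span = t_max - t_min = 4.57 - 0.51 = 4.060
L(11,1) = 255, L_eff = 255/255 = 1.000000
t(11,1) = 4.57 - 4.060·1.000000 = 0.510
Σt over all 8·12 pixels = 3441271/12750 ≈ 269.9036078
V = pitch²·Σt = 1.09²·3441271/12750 = 320.672

t(11,1)=0.510 V=320.672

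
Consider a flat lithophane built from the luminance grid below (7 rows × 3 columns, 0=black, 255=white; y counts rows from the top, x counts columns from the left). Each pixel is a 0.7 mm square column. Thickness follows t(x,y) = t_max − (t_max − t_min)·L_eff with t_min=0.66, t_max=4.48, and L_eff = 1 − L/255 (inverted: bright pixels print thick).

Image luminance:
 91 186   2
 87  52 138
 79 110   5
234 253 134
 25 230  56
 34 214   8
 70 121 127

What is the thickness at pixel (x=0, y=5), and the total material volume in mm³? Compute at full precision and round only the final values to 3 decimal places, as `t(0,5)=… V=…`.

span = t_max - t_min = 4.48 - 0.66 = 3.820
L(0,5) = 34, L_eff = 1 - 34/255 = 0.866667 (inverted)
t(0,5) = 4.48 - 3.820·0.866667 = 1.169
Σt over all 7·3 pixels = 202537/4250 ≈ 47.6557647
V = pitch²·Σt = 0.7²·202537/4250 = 23.351

t(0,5)=1.169 V=23.351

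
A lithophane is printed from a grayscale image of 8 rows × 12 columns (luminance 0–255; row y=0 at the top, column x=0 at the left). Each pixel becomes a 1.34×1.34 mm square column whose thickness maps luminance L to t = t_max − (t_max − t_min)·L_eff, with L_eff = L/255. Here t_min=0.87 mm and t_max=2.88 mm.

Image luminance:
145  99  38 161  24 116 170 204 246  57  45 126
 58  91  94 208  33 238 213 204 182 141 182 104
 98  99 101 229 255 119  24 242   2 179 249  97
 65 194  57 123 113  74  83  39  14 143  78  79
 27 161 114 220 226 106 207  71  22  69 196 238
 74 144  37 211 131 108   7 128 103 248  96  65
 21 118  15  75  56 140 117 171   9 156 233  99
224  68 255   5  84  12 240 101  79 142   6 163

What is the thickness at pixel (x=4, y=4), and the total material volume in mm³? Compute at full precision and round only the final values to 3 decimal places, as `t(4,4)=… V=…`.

span = t_max - t_min = 2.88 - 0.87 = 2.010
L(4,4) = 226, L_eff = 226/255 = 0.886275
t(4,4) = 2.88 - 2.010·0.886275 = 1.099
Σt over all 8·12 pixels = 1577369/8500 ≈ 185.5728235
V = pitch²·Σt = 1.34²·1577369/8500 = 333.215

t(4,4)=1.099 V=333.215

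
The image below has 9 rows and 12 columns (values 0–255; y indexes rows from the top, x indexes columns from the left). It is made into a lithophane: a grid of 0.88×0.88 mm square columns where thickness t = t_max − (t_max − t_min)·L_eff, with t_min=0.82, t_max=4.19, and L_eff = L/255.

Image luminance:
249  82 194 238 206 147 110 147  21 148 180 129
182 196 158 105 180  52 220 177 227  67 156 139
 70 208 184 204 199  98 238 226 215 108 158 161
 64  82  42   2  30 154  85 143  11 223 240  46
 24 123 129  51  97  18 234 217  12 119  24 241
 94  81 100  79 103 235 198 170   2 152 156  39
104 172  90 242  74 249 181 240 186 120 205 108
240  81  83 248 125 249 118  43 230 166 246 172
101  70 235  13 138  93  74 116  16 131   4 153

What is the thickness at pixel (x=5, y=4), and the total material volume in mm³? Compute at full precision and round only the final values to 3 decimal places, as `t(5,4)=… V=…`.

span = t_max - t_min = 4.19 - 0.82 = 3.370
L(5,4) = 18, L_eff = 18/255 = 0.070588
t(5,4) = 4.19 - 3.370·0.070588 = 3.952
Σt over all 9·12 pixels = 438687/1700 ≈ 258.0511765
V = pitch²·Σt = 0.88²·438687/1700 = 199.835

t(5,4)=3.952 V=199.835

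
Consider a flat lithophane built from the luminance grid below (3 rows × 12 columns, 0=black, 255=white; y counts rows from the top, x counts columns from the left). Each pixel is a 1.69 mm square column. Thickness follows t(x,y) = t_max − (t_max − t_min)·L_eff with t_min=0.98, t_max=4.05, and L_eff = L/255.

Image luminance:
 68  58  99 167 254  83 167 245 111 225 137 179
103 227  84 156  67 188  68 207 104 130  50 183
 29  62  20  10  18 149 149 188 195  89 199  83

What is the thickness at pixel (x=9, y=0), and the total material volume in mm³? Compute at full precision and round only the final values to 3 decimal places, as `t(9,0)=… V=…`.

t(9,0)=1.341 V=259.932

span = t_max - t_min = 4.05 - 0.98 = 3.070
L(9,0) = 225, L_eff = 225/255 = 0.882353
t(9,0) = 4.05 - 3.070·0.882353 = 1.341
Σt over all 3·12 pixels = 773581/8500 ≈ 91.0095294
V = pitch²·Σt = 1.69²·773581/8500 = 259.932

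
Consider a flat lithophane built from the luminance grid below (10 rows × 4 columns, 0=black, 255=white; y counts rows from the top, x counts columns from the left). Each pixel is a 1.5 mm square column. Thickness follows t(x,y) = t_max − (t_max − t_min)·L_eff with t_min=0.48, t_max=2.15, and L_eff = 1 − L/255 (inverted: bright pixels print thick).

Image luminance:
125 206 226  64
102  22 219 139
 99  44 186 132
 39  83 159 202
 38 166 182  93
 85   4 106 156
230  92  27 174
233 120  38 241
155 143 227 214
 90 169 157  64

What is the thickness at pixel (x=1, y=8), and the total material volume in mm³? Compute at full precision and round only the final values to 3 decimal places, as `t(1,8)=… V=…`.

span = t_max - t_min = 2.15 - 0.48 = 1.670
L(1,8) = 143, L_eff = 1 - 143/255 = 0.439216 (inverted)
t(1,8) = 2.15 - 1.670·0.439216 = 1.417
Σt over all 10·4 pixels = 1366517/25500 ≈ 53.5889020
V = pitch²·Σt = 1.5²·1366517/25500 = 120.575

t(1,8)=1.417 V=120.575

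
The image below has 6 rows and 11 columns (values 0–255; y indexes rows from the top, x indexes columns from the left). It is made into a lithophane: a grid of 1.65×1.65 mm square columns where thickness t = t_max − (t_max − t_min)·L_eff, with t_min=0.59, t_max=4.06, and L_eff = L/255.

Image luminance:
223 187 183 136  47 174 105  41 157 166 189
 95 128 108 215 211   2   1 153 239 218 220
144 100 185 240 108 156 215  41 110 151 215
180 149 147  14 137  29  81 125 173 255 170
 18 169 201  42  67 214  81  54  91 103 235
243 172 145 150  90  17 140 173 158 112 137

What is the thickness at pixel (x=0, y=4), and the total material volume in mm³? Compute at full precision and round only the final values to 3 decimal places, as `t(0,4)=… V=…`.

span = t_max - t_min = 4.06 - 0.59 = 3.470
L(0,4) = 18, L_eff = 18/255 = 0.070588
t(0,4) = 4.06 - 3.470·0.070588 = 3.815
Σt over all 6·11 pixels = 244209/1700 ≈ 143.6523529
V = pitch²·Σt = 1.65²·244209/1700 = 391.094

t(0,4)=3.815 V=391.094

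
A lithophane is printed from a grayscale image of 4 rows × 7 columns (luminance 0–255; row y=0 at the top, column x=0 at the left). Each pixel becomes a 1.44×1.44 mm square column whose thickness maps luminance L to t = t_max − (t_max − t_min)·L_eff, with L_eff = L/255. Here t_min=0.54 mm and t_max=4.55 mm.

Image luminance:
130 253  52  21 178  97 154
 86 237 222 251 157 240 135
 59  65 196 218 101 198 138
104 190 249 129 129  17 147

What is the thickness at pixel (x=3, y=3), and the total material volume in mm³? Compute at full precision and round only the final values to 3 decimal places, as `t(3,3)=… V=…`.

span = t_max - t_min = 4.55 - 0.54 = 4.010
L(3,3) = 129, L_eff = 129/255 = 0.505882
t(3,3) = 4.55 - 4.010·0.505882 = 2.521
Σt over all 4·7 pixels = 1583347/25500 ≈ 62.0920392
V = pitch²·Σt = 1.44²·1583347/25500 = 128.754

t(3,3)=2.521 V=128.754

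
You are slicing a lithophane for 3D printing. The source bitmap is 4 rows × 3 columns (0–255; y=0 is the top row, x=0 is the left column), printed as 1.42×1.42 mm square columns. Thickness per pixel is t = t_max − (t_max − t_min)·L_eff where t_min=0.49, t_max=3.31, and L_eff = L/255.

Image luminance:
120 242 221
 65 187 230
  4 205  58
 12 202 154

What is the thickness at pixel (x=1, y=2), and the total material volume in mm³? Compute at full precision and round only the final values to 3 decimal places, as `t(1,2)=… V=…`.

t(1,2)=1.043 V=42.183

span = t_max - t_min = 3.31 - 0.49 = 2.820
L(1,2) = 205, L_eff = 205/255 = 0.803922
t(1,2) = 3.31 - 2.820·0.803922 = 1.043
Σt over all 4·3 pixels = 20.92
V = pitch²·Σt = 1.42²·20.92 = 42.183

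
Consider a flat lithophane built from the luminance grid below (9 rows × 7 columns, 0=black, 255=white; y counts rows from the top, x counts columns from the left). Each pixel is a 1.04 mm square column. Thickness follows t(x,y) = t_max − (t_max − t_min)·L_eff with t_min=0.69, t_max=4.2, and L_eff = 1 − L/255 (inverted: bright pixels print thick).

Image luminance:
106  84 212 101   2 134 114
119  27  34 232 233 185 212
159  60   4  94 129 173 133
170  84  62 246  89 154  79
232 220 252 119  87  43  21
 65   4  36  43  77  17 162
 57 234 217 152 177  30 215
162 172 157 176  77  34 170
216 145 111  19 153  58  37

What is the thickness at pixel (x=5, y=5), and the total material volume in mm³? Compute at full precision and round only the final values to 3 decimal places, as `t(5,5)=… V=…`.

span = t_max - t_min = 4.2 - 0.69 = 3.510
L(5,5) = 17, L_eff = 1 - 17/255 = 0.933333 (inverted)
t(5,5) = 4.2 - 3.510·0.933333 = 0.924
Σt over all 9·7 pixels = 1256121/8500 ≈ 147.7789412
V = pitch²·Σt = 1.04²·1256121/8500 = 159.838

t(5,5)=0.924 V=159.838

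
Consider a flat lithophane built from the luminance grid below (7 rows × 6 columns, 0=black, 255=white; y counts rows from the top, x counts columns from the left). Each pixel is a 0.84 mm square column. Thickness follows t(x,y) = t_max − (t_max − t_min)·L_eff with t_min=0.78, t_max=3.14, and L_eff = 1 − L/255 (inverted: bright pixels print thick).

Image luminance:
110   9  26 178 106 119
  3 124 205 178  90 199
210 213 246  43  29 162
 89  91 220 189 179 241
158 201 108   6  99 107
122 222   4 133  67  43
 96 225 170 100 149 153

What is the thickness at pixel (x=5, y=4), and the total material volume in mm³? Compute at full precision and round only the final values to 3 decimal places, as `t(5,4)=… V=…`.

t(5,4)=1.770 V=58.523

span = t_max - t_min = 3.14 - 0.78 = 2.360
L(5,4) = 107, L_eff = 1 - 107/255 = 0.580392 (inverted)
t(5,4) = 3.14 - 2.360·0.580392 = 1.770
Σt over all 7·6 pixels = 528743/6375 ≈ 82.9400784
V = pitch²·Σt = 0.84²·528743/6375 = 58.523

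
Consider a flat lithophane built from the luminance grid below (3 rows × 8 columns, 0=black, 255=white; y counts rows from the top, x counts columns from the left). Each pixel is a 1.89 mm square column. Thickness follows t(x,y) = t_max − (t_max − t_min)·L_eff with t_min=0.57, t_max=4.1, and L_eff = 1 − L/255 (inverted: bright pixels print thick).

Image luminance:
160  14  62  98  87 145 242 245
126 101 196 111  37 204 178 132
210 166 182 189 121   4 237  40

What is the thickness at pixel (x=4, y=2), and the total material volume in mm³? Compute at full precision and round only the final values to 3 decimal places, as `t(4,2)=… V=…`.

span = t_max - t_min = 4.1 - 0.57 = 3.530
L(4,2) = 121, L_eff = 1 - 121/255 = 0.525490 (inverted)
t(4,2) = 4.1 - 3.530·0.525490 = 2.245
Σt over all 3·8 pixels = 1509151/25500 ≈ 59.1823922
V = pitch²·Σt = 1.89²·1509151/25500 = 211.405

t(4,2)=2.245 V=211.405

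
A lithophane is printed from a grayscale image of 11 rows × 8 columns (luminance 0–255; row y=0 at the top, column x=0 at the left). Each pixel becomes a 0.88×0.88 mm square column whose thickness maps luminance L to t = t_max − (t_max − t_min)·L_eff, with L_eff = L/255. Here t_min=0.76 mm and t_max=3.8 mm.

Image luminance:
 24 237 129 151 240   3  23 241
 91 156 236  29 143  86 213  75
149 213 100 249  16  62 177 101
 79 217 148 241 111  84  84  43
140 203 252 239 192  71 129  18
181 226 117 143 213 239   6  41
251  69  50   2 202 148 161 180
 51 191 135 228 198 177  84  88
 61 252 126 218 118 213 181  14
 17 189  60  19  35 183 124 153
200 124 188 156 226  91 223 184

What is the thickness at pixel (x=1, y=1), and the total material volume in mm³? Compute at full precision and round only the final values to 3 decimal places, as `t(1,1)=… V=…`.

span = t_max - t_min = 3.8 - 0.76 = 3.040
L(1,1) = 156, L_eff = 156/255 = 0.611765
t(1,1) = 3.8 - 3.040·0.611765 = 1.940
Σt over all 11·8 pixels = 1209844/6375 ≈ 189.7794510
V = pitch²·Σt = 0.88²·1209844/6375 = 146.965

t(1,1)=1.940 V=146.965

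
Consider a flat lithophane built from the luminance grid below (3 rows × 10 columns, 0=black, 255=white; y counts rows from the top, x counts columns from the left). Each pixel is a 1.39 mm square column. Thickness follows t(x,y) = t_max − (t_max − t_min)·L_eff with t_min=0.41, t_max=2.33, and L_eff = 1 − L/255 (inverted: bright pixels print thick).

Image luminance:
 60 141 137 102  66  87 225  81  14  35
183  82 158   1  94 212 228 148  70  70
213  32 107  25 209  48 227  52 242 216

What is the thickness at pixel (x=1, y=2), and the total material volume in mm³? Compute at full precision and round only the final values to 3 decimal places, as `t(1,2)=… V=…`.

t(1,2)=0.651 V=75.627

span = t_max - t_min = 2.33 - 0.41 = 1.920
L(1,2) = 32, L_eff = 1 - 32/255 = 0.874510 (inverted)
t(1,2) = 2.33 - 1.920·0.874510 = 0.651
Σt over all 3·10 pixels = 33271/850 ≈ 39.1423529
V = pitch²·Σt = 1.39²·33271/850 = 75.627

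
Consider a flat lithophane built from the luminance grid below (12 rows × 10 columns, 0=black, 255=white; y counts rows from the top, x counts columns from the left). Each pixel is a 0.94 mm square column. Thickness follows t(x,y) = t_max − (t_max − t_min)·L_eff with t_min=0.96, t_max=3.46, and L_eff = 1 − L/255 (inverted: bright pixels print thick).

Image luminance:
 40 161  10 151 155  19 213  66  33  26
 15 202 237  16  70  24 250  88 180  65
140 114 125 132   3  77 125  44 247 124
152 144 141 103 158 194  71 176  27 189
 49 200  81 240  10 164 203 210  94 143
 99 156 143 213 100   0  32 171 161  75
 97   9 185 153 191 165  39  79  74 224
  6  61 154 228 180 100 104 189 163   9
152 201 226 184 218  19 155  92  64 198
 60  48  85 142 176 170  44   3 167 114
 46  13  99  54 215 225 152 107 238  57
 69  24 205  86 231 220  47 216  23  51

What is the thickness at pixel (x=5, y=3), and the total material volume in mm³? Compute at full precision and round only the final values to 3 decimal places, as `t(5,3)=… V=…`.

span = t_max - t_min = 3.46 - 0.96 = 2.500
L(5,3) = 194, L_eff = 1 - 194/255 = 0.239216 (inverted)
t(5,3) = 3.46 - 2.500·0.239216 = 2.862
Σt over all 12·10 pixels = 130537/510 ≈ 255.9549020
V = pitch²·Σt = 0.94²·130537/510 = 226.162

t(5,3)=2.862 V=226.162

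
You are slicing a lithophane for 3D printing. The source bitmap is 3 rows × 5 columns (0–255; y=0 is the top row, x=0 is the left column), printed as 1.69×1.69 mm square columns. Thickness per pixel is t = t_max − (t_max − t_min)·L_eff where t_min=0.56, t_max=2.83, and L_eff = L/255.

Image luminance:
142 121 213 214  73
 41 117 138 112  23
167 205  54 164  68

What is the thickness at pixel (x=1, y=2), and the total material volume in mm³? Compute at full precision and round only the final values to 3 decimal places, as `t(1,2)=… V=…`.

span = t_max - t_min = 2.83 - 0.56 = 2.270
L(1,2) = 205, L_eff = 205/255 = 0.803922
t(1,2) = 2.83 - 2.270·0.803922 = 1.005
Σt over all 3·5 pixels = 662071/25500 ≈ 25.9635686
V = pitch²·Σt = 1.69²·662071/25500 = 74.155

t(1,2)=1.005 V=74.155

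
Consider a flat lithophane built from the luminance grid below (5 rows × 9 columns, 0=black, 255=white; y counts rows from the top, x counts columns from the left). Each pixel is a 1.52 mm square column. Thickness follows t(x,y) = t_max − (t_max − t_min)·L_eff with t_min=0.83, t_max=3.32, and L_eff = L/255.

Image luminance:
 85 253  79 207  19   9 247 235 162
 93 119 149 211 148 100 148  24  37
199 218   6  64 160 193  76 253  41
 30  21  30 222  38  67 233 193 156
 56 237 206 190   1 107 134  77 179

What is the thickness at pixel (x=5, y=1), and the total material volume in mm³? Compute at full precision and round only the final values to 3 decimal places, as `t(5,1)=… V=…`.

t(5,1)=2.344 V=216.309

span = t_max - t_min = 3.32 - 0.83 = 2.490
L(5,1) = 100, L_eff = 100/255 = 0.392157
t(5,1) = 3.32 - 2.490·0.392157 = 2.344
Σt over all 5·9 pixels = 93.624
V = pitch²·Σt = 1.52²·93.624 = 216.309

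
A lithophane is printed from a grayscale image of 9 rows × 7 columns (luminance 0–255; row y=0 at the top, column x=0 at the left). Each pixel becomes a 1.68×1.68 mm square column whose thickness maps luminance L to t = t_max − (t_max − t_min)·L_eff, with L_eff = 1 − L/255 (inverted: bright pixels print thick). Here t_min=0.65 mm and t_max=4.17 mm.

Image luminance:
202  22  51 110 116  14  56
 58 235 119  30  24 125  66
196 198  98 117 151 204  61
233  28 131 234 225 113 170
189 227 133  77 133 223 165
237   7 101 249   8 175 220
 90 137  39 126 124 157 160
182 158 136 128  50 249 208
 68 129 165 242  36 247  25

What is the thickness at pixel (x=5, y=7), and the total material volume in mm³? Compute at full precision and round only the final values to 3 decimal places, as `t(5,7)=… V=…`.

span = t_max - t_min = 4.17 - 0.65 = 3.520
L(5,7) = 249, L_eff = 1 - 249/255 = 0.023529 (inverted)
t(5,7) = 4.17 - 3.520·0.023529 = 4.087
Σt over all 9·7 pixels = 3996449/25500 ≈ 156.7234902
V = pitch²·Σt = 1.68²·3996449/25500 = 442.336

t(5,7)=4.087 V=442.336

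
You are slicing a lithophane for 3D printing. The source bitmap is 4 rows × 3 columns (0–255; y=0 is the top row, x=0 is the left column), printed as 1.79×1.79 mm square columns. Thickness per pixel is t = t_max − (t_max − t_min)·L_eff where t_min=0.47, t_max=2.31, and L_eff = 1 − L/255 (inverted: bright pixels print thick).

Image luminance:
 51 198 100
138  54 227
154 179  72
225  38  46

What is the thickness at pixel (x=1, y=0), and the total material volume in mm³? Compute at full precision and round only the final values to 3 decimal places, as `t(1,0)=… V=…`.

t(1,0)=1.899 V=52.335

span = t_max - t_min = 2.31 - 0.47 = 1.840
L(1,0) = 198, L_eff = 1 - 198/255 = 0.223529 (inverted)
t(1,0) = 2.31 - 1.840·0.223529 = 1.899
Σt over all 4·3 pixels = 34709/2125 ≈ 16.3336471
V = pitch²·Σt = 1.79²·34709/2125 = 52.335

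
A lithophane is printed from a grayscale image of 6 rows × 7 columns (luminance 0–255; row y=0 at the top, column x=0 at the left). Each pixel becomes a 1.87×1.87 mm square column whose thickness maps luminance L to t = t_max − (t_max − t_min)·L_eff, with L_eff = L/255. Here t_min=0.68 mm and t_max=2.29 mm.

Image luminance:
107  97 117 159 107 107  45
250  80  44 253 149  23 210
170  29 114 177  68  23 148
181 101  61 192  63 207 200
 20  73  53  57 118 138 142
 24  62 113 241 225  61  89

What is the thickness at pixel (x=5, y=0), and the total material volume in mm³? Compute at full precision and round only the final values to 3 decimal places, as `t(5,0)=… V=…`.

t(5,0)=1.614 V=228.192

span = t_max - t_min = 2.29 - 0.68 = 1.610
L(5,0) = 107, L_eff = 107/255 = 0.419608
t(5,0) = 2.29 - 1.610·0.419608 = 1.614
Σt over all 6·7 pixels = 416003/6375 ≈ 65.2553725
V = pitch²·Σt = 1.87²·416003/6375 = 228.192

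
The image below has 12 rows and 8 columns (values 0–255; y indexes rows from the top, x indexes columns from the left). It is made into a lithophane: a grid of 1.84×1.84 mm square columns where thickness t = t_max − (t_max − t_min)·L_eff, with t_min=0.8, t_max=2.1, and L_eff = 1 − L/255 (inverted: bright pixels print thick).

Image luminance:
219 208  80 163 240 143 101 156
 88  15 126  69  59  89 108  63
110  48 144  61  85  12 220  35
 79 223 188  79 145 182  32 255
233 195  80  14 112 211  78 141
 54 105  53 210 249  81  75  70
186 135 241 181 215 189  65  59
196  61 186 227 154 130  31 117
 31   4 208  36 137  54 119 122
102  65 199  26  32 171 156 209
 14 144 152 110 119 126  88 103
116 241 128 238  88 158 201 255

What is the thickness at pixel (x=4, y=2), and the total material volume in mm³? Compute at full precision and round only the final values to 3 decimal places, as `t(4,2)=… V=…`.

t(4,2)=1.233 V=469.049

span = t_max - t_min = 2.1 - 0.8 = 1.300
L(4,2) = 85, L_eff = 1 - 85/255 = 0.666667 (inverted)
t(4,2) = 2.1 - 1.300·0.666667 = 1.233
Σt over all 12·8 pixels = 117761/850 ≈ 138.5423529
V = pitch²·Σt = 1.84²·117761/850 = 469.049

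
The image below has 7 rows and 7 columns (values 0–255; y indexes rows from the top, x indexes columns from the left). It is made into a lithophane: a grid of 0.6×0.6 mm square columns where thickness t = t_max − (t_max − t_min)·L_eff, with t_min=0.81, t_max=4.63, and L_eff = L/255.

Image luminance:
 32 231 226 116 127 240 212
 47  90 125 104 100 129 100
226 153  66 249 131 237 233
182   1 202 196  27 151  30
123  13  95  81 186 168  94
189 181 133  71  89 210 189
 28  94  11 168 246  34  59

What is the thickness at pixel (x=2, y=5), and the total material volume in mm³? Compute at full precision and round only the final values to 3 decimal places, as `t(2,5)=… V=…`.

span = t_max - t_min = 4.63 - 0.81 = 3.820
L(2,5) = 133, L_eff = 133/255 = 0.521569
t(2,5) = 4.63 - 3.820·0.521569 = 2.638
Σt over all 7·7 pixels = 666167/5100 ≈ 130.6209804
V = pitch²·Σt = 0.6²·666167/5100 = 47.024

t(2,5)=2.638 V=47.024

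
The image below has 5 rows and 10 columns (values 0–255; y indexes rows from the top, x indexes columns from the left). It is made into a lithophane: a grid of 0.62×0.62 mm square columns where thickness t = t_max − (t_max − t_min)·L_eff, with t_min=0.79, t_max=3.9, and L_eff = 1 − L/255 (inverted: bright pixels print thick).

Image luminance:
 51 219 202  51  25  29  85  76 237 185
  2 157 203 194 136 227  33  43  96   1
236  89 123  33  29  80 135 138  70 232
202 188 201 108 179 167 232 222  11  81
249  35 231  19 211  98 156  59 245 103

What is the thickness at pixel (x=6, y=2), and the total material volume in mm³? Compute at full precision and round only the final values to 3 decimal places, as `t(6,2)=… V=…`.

t(6,2)=2.436 V=45.254

span = t_max - t_min = 3.9 - 0.79 = 3.110
L(6,2) = 135, L_eff = 1 - 135/255 = 0.470588 (inverted)
t(6,2) = 3.9 - 3.110·0.470588 = 2.436
Σt over all 5·10 pixels = 250167/2125 ≈ 117.7256471
V = pitch²·Σt = 0.62²·250167/2125 = 45.254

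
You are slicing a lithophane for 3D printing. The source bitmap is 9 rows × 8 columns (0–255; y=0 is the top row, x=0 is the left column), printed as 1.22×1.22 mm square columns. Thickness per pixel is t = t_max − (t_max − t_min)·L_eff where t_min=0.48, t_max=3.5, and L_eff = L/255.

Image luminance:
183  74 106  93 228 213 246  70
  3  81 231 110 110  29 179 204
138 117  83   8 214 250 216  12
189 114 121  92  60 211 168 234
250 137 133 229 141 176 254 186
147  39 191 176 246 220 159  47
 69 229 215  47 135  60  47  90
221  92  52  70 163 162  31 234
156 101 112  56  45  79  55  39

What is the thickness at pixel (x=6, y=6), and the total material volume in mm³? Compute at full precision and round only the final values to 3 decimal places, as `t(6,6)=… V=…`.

span = t_max - t_min = 3.5 - 0.48 = 3.020
L(6,6) = 47, L_eff = 47/255 = 0.184314
t(6,6) = 3.5 - 3.020·0.184314 = 2.943
Σt over all 9·8 pixels = 291937/2125 ≈ 137.3821176
V = pitch²·Σt = 1.22²·291937/2125 = 204.480

t(6,6)=2.943 V=204.480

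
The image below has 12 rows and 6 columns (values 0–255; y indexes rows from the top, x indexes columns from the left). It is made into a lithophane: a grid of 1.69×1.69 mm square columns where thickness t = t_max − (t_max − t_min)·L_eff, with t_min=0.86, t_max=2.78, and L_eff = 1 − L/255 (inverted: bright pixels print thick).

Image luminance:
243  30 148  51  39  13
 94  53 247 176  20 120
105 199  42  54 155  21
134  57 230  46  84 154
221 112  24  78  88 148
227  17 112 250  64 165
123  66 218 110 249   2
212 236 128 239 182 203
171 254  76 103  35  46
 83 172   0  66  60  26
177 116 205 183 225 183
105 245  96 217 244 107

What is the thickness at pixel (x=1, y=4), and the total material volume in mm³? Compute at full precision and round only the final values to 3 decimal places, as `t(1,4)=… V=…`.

span = t_max - t_min = 2.78 - 0.86 = 1.920
L(1,4) = 112, L_eff = 1 - 112/255 = 0.560784 (inverted)
t(1,4) = 2.78 - 1.920·0.560784 = 1.703
Σt over all 12·6 pixels = 278524/2125 ≈ 131.0701176
V = pitch²·Σt = 1.69²·278524/2125 = 374.349

t(1,4)=1.703 V=374.349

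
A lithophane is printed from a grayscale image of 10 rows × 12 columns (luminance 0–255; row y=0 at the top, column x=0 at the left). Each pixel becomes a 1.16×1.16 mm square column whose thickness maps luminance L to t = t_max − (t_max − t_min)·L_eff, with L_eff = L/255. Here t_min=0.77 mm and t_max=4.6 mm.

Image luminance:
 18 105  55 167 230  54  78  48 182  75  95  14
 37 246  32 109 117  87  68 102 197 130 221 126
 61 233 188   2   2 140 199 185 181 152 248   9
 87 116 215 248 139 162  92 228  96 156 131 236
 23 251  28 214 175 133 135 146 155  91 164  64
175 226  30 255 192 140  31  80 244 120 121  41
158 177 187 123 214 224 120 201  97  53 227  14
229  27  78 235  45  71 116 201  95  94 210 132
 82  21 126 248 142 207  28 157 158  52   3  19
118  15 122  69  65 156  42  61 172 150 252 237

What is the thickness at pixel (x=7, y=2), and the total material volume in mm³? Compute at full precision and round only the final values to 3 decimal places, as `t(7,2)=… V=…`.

span = t_max - t_min = 4.6 - 0.77 = 3.830
L(7,2) = 185, L_eff = 185/255 = 0.725490
t(7,2) = 4.6 - 3.830·0.725490 = 1.821
Σt over all 10·12 pixels = 2730657/8500 ≈ 321.2537647
V = pitch²·Σt = 1.16²·2730657/8500 = 432.279

t(7,2)=1.821 V=432.279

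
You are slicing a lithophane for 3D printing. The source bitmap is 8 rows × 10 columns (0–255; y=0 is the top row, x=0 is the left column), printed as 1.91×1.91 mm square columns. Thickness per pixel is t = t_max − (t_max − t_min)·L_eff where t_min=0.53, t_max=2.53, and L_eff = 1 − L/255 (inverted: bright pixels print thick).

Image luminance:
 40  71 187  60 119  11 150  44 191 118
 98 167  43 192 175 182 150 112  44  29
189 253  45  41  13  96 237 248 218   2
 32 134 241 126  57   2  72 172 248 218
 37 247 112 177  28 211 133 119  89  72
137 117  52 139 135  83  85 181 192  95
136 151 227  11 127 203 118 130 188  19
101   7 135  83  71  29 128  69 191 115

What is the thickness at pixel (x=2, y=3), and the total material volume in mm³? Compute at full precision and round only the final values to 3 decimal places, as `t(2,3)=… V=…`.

t(2,3)=2.420 V=426.699

span = t_max - t_min = 2.53 - 0.53 = 2.000
L(2,3) = 241, L_eff = 1 - 241/255 = 0.054902 (inverted)
t(2,3) = 2.53 - 2.000·0.054902 = 2.420
Σt over all 8·10 pixels = 9942/85 ≈ 116.9647059
V = pitch²·Σt = 1.91²·9942/85 = 426.699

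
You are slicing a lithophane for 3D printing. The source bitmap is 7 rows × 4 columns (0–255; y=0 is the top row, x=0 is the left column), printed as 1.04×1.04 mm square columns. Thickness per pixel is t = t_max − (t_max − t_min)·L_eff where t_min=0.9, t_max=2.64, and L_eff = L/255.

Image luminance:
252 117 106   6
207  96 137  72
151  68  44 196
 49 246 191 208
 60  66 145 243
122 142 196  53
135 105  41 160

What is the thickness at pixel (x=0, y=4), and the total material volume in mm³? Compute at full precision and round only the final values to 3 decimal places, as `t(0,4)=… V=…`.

span = t_max - t_min = 2.64 - 0.9 = 1.740
L(0,4) = 60, L_eff = 60/255 = 0.235294
t(0,4) = 2.64 - 1.740·0.235294 = 2.231
Σt over all 7·4 pixels = 104677/2125 ≈ 49.2597647
V = pitch²·Σt = 1.04²·104677/2125 = 53.279

t(0,4)=2.231 V=53.279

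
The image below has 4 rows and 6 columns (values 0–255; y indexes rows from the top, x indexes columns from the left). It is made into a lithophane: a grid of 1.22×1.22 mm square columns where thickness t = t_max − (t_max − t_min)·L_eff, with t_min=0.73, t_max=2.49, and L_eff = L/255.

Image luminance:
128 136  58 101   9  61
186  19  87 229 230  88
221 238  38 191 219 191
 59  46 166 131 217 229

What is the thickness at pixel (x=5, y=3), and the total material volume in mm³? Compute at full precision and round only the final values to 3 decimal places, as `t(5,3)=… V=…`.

t(5,3)=0.909 V=55.272

span = t_max - t_min = 2.49 - 0.73 = 1.760
L(5,3) = 229, L_eff = 229/255 = 0.898039
t(5,3) = 2.49 - 1.760·0.898039 = 0.909
Σt over all 4·6 pixels = 236738/6375 ≈ 37.1353725
V = pitch²·Σt = 1.22²·236738/6375 = 55.272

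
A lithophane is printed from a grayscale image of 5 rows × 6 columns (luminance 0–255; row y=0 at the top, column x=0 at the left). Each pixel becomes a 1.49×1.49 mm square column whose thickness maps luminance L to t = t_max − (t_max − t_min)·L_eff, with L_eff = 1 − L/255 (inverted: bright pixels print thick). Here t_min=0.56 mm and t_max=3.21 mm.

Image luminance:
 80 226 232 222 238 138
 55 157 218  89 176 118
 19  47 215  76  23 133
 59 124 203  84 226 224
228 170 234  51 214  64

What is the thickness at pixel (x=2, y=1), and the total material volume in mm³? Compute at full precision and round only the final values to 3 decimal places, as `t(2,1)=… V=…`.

span = t_max - t_min = 3.21 - 0.56 = 2.650
L(2,1) = 218, L_eff = 1 - 218/255 = 0.145098 (inverted)
t(2,1) = 3.21 - 2.650·0.145098 = 2.825
Σt over all 5·6 pixels = 315859/5100 ≈ 61.9331373
V = pitch²·Σt = 1.49²·315859/5100 = 137.498

t(2,1)=2.825 V=137.498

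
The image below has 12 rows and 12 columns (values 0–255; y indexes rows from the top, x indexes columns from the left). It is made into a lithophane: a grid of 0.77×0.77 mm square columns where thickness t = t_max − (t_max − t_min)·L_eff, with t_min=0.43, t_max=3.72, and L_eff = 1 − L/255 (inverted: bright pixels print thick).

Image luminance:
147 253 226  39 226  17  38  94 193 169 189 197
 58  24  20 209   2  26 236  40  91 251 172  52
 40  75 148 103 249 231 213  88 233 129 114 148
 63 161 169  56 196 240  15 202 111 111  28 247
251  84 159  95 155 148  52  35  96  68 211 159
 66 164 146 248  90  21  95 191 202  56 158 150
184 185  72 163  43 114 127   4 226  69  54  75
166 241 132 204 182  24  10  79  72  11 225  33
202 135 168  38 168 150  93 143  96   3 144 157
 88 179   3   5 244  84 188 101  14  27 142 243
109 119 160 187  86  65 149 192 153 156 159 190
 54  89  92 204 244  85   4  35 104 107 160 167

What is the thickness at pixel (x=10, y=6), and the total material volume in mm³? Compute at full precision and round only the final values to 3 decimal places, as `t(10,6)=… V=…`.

t(10,6)=1.127 V=174.550

span = t_max - t_min = 3.72 - 0.43 = 3.290
L(10,6) = 54, L_eff = 1 - 54/255 = 0.788235 (inverted)
t(10,6) = 3.72 - 3.290·0.788235 = 1.127
Σt over all 12·12 pixels = 7507211/25500 ≈ 294.4004314
V = pitch²·Σt = 0.77²·7507211/25500 = 174.550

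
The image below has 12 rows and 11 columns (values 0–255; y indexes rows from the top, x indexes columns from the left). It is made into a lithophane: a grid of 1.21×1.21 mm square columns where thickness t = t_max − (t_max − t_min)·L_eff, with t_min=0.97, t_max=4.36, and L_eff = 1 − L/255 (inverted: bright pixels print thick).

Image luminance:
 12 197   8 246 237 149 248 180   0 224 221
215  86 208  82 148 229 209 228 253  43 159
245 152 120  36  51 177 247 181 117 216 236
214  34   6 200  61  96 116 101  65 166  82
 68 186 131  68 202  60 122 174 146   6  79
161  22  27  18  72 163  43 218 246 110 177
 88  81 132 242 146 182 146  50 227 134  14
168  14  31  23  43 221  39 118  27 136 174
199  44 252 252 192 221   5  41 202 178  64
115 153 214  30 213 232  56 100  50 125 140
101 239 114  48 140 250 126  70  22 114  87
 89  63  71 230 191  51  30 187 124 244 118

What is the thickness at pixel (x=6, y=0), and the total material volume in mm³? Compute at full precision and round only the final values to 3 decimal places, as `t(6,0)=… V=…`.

span = t_max - t_min = 4.36 - 0.97 = 3.390
L(6,0) = 248, L_eff = 1 - 248/255 = 0.027451 (inverted)
t(6,0) = 4.36 - 3.390·0.027451 = 4.267
Σt over all 12·11 pixels = 3034539/8500 ≈ 357.0045882
V = pitch²·Σt = 1.21²·3034539/8500 = 522.690

t(6,0)=4.267 V=522.690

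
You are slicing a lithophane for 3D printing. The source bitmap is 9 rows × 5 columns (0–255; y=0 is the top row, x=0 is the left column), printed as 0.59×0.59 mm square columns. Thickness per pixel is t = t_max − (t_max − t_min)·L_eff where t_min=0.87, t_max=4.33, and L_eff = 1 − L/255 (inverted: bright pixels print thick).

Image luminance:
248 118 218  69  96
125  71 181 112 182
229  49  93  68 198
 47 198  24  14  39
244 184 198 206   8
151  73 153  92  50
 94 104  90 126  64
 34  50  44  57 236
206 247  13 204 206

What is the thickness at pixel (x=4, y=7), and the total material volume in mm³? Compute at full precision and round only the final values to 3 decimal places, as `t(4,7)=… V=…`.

span = t_max - t_min = 4.33 - 0.87 = 3.460
L(4,7) = 236, L_eff = 1 - 236/255 = 0.074510 (inverted)
t(4,7) = 4.33 - 3.460·0.074510 = 4.072
Σt over all 9·5 pixels = 2905823/25500 ≈ 113.9538431
V = pitch²·Σt = 0.59²·2905823/25500 = 39.667

t(4,7)=4.072 V=39.667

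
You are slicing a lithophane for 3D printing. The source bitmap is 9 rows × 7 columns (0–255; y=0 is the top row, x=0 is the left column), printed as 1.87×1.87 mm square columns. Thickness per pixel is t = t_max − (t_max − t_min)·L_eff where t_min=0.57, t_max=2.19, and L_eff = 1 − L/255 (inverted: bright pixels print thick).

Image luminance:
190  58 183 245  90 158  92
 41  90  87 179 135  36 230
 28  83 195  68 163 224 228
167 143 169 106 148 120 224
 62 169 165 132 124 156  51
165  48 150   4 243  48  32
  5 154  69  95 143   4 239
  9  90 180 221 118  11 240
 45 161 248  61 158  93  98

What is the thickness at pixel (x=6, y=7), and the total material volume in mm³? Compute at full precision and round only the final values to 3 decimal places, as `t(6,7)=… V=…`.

span = t_max - t_min = 2.19 - 0.57 = 1.620
L(6,7) = 240, L_eff = 1 - 240/255 = 0.058824 (inverted)
t(6,7) = 2.19 - 1.620·0.058824 = 2.095
Σt over all 9·7 pixels = 85.914
V = pitch²·Σt = 1.87²·85.914 = 300.433

t(6,7)=2.095 V=300.433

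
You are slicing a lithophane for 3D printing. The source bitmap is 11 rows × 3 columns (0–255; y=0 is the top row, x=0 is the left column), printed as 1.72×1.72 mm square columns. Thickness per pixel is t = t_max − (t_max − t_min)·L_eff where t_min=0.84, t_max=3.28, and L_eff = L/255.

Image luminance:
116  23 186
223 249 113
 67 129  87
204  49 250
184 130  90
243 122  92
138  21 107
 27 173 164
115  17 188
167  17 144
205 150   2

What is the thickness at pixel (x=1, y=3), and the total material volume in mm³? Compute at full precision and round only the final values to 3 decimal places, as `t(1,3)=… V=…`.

span = t_max - t_min = 3.28 - 0.84 = 2.440
L(1,3) = 49, L_eff = 49/255 = 0.192157
t(1,3) = 3.28 - 2.440·0.192157 = 2.811
Σt over all 11·3 pixels = 434318/6375 ≈ 68.1283137
V = pitch²·Σt = 1.72²·434318/6375 = 201.551

t(1,3)=2.811 V=201.551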